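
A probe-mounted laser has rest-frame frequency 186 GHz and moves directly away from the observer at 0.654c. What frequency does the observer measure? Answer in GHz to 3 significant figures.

f_obs ≈ 85.1 GHz

Relativistic Doppler: f_obs = f_src √((1−β)/(1+β))
= 186 × √(0.34600/1.6540) = 186 × 0.45737 = 85.1 GHz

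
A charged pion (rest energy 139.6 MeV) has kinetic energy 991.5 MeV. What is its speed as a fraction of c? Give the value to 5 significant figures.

β ≈ 0.99235

γ = 1 + K/(m₀c²) = 1 + 991.5/139.6 = 8.102436
β = √(1 − 1/γ²) = 0.99235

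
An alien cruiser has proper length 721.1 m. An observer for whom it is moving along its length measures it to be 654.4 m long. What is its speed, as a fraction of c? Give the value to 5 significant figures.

β ≈ 0.42005

γ = L₀/L = 721.1/654.4 = 1.101925
β = √(1 − 1/γ²) = 0.42005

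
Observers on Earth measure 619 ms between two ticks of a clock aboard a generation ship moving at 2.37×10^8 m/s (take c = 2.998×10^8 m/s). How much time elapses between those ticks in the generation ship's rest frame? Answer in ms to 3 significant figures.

β = v/c = 2.37×10^8 / 2.998×10^8 = 0.79053
γ = 1/√(1 − 0.79053²) = 1.6328
Proper time: τ₀ = Δt/γ = 619/1.6328 = 379 ms

τ₀ ≈ 379 ms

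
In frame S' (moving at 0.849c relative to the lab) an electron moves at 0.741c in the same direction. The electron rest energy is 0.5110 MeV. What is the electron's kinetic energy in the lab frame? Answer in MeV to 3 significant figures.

u_lab = (0.741 + 0.849)/(1 + 0.741×0.849) = 0.975994
γ = 1/√(1 − 0.975994²) = 4.5914
K = (γ − 1)m₀c² = (4.5914 − 1) × 0.5110 = 3.5914 × 0.5110 = 1.84 MeV

K ≈ 1.84 MeV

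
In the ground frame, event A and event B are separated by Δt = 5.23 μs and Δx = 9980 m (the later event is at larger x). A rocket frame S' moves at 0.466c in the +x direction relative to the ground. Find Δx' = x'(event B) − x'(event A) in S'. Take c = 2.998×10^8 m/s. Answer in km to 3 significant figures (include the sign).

Δx' ≈ 10.5 km

γ = 1/√(1 − 0.466²) = 1.1302
Δx' = γ(Δx − vΔt) = 1.1302 × (9980 m − 0.466×(2.998×10^8 m/s)×5.23×10^-6 s)
= 1.1302 × (9249.3 m) = 10.5 km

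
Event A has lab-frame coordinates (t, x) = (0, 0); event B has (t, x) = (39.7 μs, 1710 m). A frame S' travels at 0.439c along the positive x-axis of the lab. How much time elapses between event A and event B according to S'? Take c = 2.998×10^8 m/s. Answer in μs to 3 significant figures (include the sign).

Δt' ≈ 41.4 μs

γ = 1/√(1 − 0.439²) = 1.1130
Δt' = γ(Δt − vΔx/c²) = 1.1130 × (39.7 μs − 0.439×1710 m / (2.998×10^8 m/s))
= 1.1130 × (37.196 μs) = 41.4 μs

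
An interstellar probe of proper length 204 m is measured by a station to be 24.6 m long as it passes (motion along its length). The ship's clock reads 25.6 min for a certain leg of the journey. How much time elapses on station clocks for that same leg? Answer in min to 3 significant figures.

Length contraction ⇒ γ = L₀/L = 204/24.6 = 8.2927
Time dilation: Δt = γτ₀ = 8.2927 × 25.6 min = 212 min

Δt ≈ 212 min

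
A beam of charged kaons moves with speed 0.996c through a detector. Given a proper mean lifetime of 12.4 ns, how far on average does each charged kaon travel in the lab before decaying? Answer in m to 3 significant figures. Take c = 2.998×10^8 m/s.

γ = 1/√(1 − 0.996²) = 11.192
Dilated lifetime: Δt = γτ₀ = 11.192 × 12.4 ns = 138.78 ns
d = vΔt = 0.996c × 138.78 ns = 2.9860×10^8 m/s × 1.3878×10^-7 s = 41.4 m

d ≈ 41.4 m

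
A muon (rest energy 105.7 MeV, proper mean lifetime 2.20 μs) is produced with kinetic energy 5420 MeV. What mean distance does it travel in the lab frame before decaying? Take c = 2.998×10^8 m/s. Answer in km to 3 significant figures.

γ = 1 + K/(m₀c²) = 1 + 5420/105.7 = 52.277
β = √(1 − 1/γ²) = 0.99982
Dilated lifetime: γτ₀ = 52.277 × 2.20 μs = 115.01 μs
d = βc·γτ₀ = 0.99982 × (2.998×10^8 m/s) × 0.00011501 s = 34.5 km

d ≈ 34.5 km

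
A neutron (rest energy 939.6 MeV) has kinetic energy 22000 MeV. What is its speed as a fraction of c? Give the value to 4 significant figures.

γ = 1 + K/(m₀c²) = 1 + 22000/939.6 = 24.4142
β = √(1 − 1/γ²) = 0.9992

β ≈ 0.9992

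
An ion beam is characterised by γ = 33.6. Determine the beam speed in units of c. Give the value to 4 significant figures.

β ≈ 0.9996

β = √(1 − 1/γ²) = √(1 − 1/33.6²) = √(0.999114) = 0.9996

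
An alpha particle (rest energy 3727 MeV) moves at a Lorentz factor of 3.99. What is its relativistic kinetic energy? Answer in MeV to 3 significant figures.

γ = 3.99 (given)
K = (γ − 1)m₀c² = (3.99 − 1) × 3727 MeV = 2.9900 × 3727 MeV = 11100 MeV

K ≈ 11100 MeV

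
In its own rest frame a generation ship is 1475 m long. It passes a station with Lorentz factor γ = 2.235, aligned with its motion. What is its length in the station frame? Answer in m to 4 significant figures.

L ≈ 660.0 m

γ = 2.235 (given)
Length contraction: L = L₀/γ = 1475/2.235 = 660.0 m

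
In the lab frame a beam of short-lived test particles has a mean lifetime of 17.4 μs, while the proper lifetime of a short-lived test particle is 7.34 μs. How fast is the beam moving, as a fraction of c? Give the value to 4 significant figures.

γ = Δt/τ₀ = 17.4/7.34 = 2.37057
β = √(1 − 1/γ²) = √(1 − 1/2.37057²) = 0.9067

β ≈ 0.9067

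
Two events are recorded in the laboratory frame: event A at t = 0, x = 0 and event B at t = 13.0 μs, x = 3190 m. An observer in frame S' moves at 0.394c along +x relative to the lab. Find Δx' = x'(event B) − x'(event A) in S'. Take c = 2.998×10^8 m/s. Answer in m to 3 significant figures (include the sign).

γ = 1/√(1 − 0.394²) = 1.0880
Δx' = γ(Δx − vΔt) = 1.0880 × (3190 m − 0.394×(2.998×10^8 m/s)×13.0×10^-6 s)
= 1.0880 × (1654.4 m) = 1800 m

Δx' ≈ 1800 m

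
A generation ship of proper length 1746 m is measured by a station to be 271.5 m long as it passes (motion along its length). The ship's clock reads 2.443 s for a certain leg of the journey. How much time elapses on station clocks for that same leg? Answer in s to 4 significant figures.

Length contraction ⇒ γ = L₀/L = 1746/271.5 = 6.43094
Time dilation: Δt = γτ₀ = 6.43094 × 2.443 s = 15.71 s

Δt ≈ 15.71 s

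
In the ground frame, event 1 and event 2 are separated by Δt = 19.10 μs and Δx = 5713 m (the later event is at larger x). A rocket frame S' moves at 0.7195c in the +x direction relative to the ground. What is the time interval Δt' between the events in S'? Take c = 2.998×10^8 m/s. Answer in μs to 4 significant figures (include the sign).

γ = 1/√(1 − 0.7195²) = 1.43990
Δt' = γ(Δt − vΔx/c²) = 1.43990 × (19.10 μs − 0.7195×5713 m / (2.998×10^8 m/s))
= 1.43990 × (5.38918 μs) = 7.760 μs

Δt' ≈ 7.760 μs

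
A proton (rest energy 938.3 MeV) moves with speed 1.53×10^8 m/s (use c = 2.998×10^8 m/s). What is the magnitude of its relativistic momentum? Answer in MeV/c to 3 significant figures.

p ≈ 557 MeV/c

β = v/c = 1.53×10^8 / 2.998×10^8 = 0.51034
γ = 1/√(1 − 0.51034²) = 1.1628
p = γβm₀c = 1.1628 × 0.51034 × 938.3 MeV/c = 557 MeV/c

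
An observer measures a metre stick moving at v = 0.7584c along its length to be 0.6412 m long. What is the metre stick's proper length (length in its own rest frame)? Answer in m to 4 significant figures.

L₀ ≈ 0.9838 m

γ = 1/√(1 − 0.7584²) = 1.53424
L₀ = γL = 1.53424 × 0.6412 = 0.9838 m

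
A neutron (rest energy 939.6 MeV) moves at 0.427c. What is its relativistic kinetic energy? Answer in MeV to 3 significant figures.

γ = 1/√(1 − 0.427²) = 1.1059
K = (γ − 1)m₀c² = (1.1059 − 1) × 939.6 MeV = 0.10589 × 939.6 MeV = 99.5 MeV

K ≈ 99.5 MeV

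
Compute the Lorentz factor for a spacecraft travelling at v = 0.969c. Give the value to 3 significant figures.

γ ≈ 4.05

γ = 1/√(1 − β²) = 1/√(1 − 0.969²) = 1/√(0.061039) = 4.05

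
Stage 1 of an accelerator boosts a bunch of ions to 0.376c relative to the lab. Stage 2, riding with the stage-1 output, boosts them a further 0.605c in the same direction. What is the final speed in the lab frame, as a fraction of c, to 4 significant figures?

Compose boost 2: (0.605 + 0.376)/(1 + 0.605×0.376) = 0.9810/1.22748 = 0.7992

u ≈ 0.7992c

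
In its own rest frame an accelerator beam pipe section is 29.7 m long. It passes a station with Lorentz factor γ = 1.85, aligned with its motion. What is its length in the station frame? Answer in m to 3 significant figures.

L ≈ 16.1 m

γ = 1.85 (given)
Length contraction: L = L₀/γ = 29.7/1.85 = 16.1 m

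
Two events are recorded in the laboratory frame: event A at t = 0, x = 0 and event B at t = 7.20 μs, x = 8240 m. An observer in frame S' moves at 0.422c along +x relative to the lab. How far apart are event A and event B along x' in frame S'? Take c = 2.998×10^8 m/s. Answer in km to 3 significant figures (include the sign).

Δx' ≈ 8.08 km

γ = 1/√(1 − 0.422²) = 1.1030
Δx' = γ(Δx − vΔt) = 1.1030 × (8240 m − 0.422×(2.998×10^8 m/s)×7.20×10^-6 s)
= 1.1030 × (7329.1 m) = 8.08 km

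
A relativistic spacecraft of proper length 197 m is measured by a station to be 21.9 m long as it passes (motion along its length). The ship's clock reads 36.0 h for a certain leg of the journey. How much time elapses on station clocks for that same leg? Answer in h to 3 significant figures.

Length contraction ⇒ γ = L₀/L = 197/21.9 = 8.9954
Time dilation: Δt = γτ₀ = 8.9954 × 36.0 h = 324 h

Δt ≈ 324 h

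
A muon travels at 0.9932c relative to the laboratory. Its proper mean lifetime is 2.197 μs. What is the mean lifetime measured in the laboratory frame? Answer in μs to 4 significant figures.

Δt ≈ 18.87 μs

γ = 1/√(1 − 0.9932²) = 8.58954
Time dilation: Δt = γτ₀ = 8.58954 × 2.197 μs = 18.87 μs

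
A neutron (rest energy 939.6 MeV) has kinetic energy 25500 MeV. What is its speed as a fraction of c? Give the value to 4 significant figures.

β ≈ 0.9994

γ = 1 + K/(m₀c²) = 1 + 25500/939.6 = 28.1392
β = √(1 − 1/γ²) = 0.9994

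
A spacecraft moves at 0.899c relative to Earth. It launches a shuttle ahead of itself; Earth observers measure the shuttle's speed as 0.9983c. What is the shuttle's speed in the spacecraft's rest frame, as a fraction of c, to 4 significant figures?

u' ≈ 0.9685c

Inverse velocity addition: u' = (u − v)/(1 − uv/c²)
= (0.9983 − 0.899)/(1 − 0.9983×0.899) = 0.09930/0.102528 = 0.9685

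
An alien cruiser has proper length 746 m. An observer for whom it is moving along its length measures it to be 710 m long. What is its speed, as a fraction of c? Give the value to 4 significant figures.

γ = L₀/L = 746/710 = 1.05070
β = √(1 − 1/γ²) = 0.3069

β ≈ 0.3069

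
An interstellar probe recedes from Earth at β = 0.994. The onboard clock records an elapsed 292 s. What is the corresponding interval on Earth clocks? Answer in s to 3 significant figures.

Δt ≈ 2670 s

γ = 1/√(1 − 0.994²) = 9.1424
Time dilation: Δt = γτ₀ = 9.1424 × 292 s = 2670 s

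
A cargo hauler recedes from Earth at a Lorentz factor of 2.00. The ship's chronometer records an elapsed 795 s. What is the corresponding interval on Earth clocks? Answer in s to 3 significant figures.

γ = 2.00 (given)
Time dilation: Δt = γτ₀ = 2.00 × 795 s = 1590 s

Δt ≈ 1590 s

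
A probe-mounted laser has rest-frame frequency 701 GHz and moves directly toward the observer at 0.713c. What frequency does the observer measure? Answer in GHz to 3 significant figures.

f_obs ≈ 1710 GHz

Relativistic Doppler: f_obs = f_src √((1+β)/(1−β))
= 701 × √(1.7130/0.28700) = 701 × 2.4431 = 1710 GHz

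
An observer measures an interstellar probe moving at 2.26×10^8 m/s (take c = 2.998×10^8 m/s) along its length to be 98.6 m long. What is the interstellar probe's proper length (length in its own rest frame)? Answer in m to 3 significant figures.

L₀ ≈ 150 m

β = v/c = 2.26×10^8 / 2.998×10^8 = 0.75384
γ = 1/√(1 − 0.75384²) = 1.5219
L₀ = γL = 1.5219 × 98.6 = 150 m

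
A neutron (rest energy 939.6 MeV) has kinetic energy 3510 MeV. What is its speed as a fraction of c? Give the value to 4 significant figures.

γ = 1 + K/(m₀c²) = 1 + 3510/939.6 = 4.73563
β = √(1 − 1/γ²) = 0.9775

β ≈ 0.9775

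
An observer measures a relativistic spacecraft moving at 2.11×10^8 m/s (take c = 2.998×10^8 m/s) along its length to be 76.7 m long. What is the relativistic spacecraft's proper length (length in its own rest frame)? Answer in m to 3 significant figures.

β = v/c = 2.11×10^8 / 2.998×10^8 = 0.70380
γ = 1/√(1 − 0.70380²) = 1.4077
L₀ = γL = 1.4077 × 76.7 = 108 m

L₀ ≈ 108 m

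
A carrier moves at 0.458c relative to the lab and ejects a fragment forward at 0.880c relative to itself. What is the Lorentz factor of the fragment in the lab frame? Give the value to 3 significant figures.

u_lab = (0.880 + 0.458)/(1 + 0.880×0.458) = 1.338/1.40304 = 0.953644
γ = 1/√(1 − 0.953644²) = 3.32

γ ≈ 3.32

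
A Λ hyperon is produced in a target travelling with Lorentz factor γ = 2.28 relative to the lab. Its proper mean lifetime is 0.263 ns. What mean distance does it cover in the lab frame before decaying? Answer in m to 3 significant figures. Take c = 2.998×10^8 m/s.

d ≈ 0.162 m

β = √(1 − 1/γ²) = √(1 − 1/2.28²) = 0.89868
Dilated lifetime: Δt = γτ₀ = 2.28 × 0.263 ns = 0.59964 ns
d = vΔt = 0.89868c × 0.59964 ns = 2.6943×10^8 m/s × 5.9964×10^-10 s = 0.162 m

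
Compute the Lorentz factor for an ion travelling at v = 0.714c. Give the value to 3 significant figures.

γ ≈ 1.43

γ = 1/√(1 − β²) = 1/√(1 − 0.714²) = 1/√(0.49020) = 1.43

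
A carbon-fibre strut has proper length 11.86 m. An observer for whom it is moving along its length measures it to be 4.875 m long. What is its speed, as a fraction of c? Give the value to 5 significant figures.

γ = L₀/L = 11.86/4.875 = 2.432821
β = √(1 − 1/γ²) = 0.91161

β ≈ 0.91161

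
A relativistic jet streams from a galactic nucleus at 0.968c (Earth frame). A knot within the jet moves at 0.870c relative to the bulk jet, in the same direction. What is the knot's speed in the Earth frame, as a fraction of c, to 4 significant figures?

u ≈ 0.9977c

Relativistic velocity addition: u = (u' + v)/(1 + u'v/c²)
= (0.870 + 0.968)/(1 + 0.870×0.968) = 1.838/1.84216 = 0.9977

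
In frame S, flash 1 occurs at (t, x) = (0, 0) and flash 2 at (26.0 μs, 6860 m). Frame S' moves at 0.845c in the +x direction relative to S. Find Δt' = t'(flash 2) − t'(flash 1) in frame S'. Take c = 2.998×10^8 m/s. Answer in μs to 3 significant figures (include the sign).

γ = 1/√(1 − 0.845²) = 1.8700
Δt' = γ(Δt − vΔx/c²) = 1.8700 × (26.0 μs − 0.845×6860 m / (2.998×10^8 m/s))
= 1.8700 × (6.6648 μs) = 12.5 μs

Δt' ≈ 12.5 μs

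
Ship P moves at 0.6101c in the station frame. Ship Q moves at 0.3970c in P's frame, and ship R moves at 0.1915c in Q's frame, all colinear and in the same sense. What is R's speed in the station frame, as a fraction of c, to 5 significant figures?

Compose boost 2: (0.3970 + 0.6101)/(1 + 0.3970×0.6101) = 1.0071/1.242210 = 0.8107327
Compose boost 3: (0.1915 + 0.8107327)/(1 + 0.1915×0.8107327) = 1.002233/1.155255 = 0.86754

u ≈ 0.86754c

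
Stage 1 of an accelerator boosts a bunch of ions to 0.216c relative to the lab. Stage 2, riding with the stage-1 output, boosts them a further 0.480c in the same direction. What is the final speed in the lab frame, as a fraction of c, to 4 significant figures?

u ≈ 0.6306c

Compose boost 2: (0.480 + 0.216)/(1 + 0.480×0.216) = 0.6960/1.10368 = 0.6306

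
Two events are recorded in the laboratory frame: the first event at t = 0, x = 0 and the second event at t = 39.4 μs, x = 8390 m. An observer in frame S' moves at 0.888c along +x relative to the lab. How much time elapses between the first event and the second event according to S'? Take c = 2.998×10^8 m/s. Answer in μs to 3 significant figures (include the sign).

Δt' ≈ 31.6 μs

γ = 1/√(1 − 0.888²) = 2.1747
Δt' = γ(Δt − vΔx/c²) = 2.1747 × (39.4 μs − 0.888×8390 m / (2.998×10^8 m/s))
= 2.1747 × (14.549 μs) = 31.6 μs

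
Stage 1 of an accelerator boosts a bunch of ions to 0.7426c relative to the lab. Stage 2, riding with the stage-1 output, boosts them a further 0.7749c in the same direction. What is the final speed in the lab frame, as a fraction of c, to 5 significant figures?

u ≈ 0.96322c

Compose boost 2: (0.7749 + 0.7426)/(1 + 0.7749×0.7426) = 1.5175/1.575441 = 0.96322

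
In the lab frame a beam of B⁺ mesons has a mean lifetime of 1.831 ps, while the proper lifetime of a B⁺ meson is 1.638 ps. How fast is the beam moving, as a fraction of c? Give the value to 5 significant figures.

β ≈ 0.44688

γ = Δt/τ₀ = 1.831/1.638 = 1.117827
β = √(1 − 1/γ²) = √(1 − 1/1.117827²) = 0.44688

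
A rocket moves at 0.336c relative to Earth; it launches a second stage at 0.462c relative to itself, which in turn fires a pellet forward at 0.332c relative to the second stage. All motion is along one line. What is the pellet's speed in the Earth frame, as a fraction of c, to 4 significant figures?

u ≈ 0.8320c

Compose boost 2: (0.462 + 0.336)/(1 + 0.462×0.336) = 0.7980/1.15523 = 0.690770
Compose boost 3: (0.332 + 0.690770)/(1 + 0.332×0.690770) = 1.02277/1.22934 = 0.8320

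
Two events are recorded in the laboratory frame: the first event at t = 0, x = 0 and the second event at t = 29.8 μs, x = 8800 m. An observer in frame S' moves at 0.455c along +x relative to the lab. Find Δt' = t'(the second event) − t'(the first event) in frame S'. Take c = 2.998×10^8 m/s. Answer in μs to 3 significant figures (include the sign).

Δt' ≈ 18.5 μs

γ = 1/√(1 − 0.455²) = 1.1230
Δt' = γ(Δt − vΔx/c²) = 1.1230 × (29.8 μs − 0.455×8800 m / (2.998×10^8 m/s))
= 1.1230 × (16.444 μs) = 18.5 μs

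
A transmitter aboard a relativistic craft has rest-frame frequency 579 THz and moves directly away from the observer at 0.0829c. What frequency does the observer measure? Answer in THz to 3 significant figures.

Relativistic Doppler: f_obs = f_src √((1−β)/(1+β))
= 579 × √(0.91710/1.0829) = 579 × 0.92027 = 533 THz

f_obs ≈ 533 THz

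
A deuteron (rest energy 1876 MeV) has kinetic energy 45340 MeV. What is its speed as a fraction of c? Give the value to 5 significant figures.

β ≈ 0.99921

γ = 1 + K/(m₀c²) = 1 + 45340/1876 = 25.16844
β = √(1 − 1/γ²) = 0.99921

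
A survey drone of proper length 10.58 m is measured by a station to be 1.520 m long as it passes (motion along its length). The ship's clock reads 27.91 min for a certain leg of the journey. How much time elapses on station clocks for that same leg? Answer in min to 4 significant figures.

Δt ≈ 194.3 min

Length contraction ⇒ γ = L₀/L = 10.58/1.520 = 6.96053
Time dilation: Δt = γτ₀ = 6.96053 × 27.91 min = 194.3 min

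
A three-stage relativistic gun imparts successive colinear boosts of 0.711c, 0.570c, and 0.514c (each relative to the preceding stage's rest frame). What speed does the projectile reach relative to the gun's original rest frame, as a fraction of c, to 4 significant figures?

u ≈ 0.9707c

Compose boost 2: (0.570 + 0.711)/(1 + 0.570×0.711) = 1.281/1.40527 = 0.911569
Compose boost 3: (0.514 + 0.911569)/(1 + 0.514×0.911569) = 1.42557/1.46855 = 0.9707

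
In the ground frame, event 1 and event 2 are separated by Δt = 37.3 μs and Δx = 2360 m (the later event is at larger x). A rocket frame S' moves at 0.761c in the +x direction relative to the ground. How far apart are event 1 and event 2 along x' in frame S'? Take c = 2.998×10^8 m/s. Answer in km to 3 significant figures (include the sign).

γ = 1/√(1 − 0.761²) = 1.5414
Δx' = γ(Δx − vΔt) = 1.5414 × (2360 m − 0.761×(2.998×10^8 m/s)×37.3×10^-6 s)
= 1.5414 × (-6149.9 m) = -9.48 km

Δx' ≈ -9.48 km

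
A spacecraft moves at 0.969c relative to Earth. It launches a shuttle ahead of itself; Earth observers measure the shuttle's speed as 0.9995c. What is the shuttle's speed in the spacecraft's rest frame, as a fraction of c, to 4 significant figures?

u' ≈ 0.9687c

Inverse velocity addition: u' = (u − v)/(1 − uv/c²)
= (0.9995 − 0.969)/(1 − 0.9995×0.969) = 0.03050/0.0314845 = 0.9687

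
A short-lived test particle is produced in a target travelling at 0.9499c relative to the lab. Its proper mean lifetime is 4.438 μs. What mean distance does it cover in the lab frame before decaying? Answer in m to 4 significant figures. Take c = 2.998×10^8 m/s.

d ≈ 4044 m

γ = 1/√(1 − 0.9499²) = 3.19945
Dilated lifetime: Δt = γτ₀ = 3.19945 × 4.438 μs = 14.1991 μs
d = vΔt = 0.9499c × 14.1991 μs = 2.84780×10^8 m/s × 1.41991×10^-5 s = 4044 m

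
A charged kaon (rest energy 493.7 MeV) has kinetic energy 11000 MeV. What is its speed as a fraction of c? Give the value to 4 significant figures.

β ≈ 0.9991

γ = 1 + K/(m₀c²) = 1 + 11000/493.7 = 23.2807
β = √(1 − 1/γ²) = 0.9991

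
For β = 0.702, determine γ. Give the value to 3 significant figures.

γ ≈ 1.40

γ = 1/√(1 − β²) = 1/√(1 − 0.702²) = 1/√(0.50720) = 1.40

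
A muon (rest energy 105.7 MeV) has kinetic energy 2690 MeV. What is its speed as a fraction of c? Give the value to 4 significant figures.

γ = 1 + K/(m₀c²) = 1 + 2690/105.7 = 26.4494
β = √(1 − 1/γ²) = 0.9993

β ≈ 0.9993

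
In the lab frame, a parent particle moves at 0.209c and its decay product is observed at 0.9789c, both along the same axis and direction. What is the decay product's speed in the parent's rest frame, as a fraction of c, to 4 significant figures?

u' ≈ 0.9679c

Inverse velocity addition: u' = (u − v)/(1 − uv/c²)
= (0.9789 − 0.209)/(1 − 0.9789×0.209) = 0.7699/0.795410 = 0.9679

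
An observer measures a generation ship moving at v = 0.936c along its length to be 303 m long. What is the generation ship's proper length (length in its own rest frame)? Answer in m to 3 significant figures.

L₀ ≈ 861 m

γ = 1/√(1 − 0.936²) = 2.8409
L₀ = γL = 2.8409 × 303 = 861 m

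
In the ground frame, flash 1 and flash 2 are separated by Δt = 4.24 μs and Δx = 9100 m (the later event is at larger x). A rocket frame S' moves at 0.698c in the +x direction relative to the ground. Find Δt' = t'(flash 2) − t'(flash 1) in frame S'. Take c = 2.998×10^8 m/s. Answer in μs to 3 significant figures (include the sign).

Δt' ≈ -23.7 μs

γ = 1/√(1 − 0.698²) = 1.3965
Δt' = γ(Δt − vΔx/c²) = 1.3965 × (4.24 μs − 0.698×9100 m / (2.998×10^8 m/s))
= 1.3965 × (-16.947 μs) = -23.7 μs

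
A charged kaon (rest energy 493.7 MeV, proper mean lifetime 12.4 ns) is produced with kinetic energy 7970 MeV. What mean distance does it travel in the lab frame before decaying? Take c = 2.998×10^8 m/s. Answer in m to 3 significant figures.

d ≈ 63.6 m

γ = 1 + K/(m₀c²) = 1 + 7970/493.7 = 17.143
β = √(1 − 1/γ²) = 0.99830
Dilated lifetime: γτ₀ = 17.143 × 12.4 ns = 212.58 ns
d = βc·γτ₀ = 0.99830 × (2.998×10^8 m/s) × 2.1258×10^-7 s = 63.6 m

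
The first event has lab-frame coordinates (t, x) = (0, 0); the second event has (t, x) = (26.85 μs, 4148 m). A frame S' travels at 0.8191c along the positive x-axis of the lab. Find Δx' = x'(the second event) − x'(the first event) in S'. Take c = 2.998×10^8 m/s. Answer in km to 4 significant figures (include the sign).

γ = 1/√(1 − 0.8191²) = 1.74322
Δx' = γ(Δx − vΔt) = 1.74322 × (4148 m − 0.8191×(2.998×10^8 m/s)×26.85×10^-6 s)
= 1.74322 × (-2445.45 m) = -4.263 km

Δx' ≈ -4.263 km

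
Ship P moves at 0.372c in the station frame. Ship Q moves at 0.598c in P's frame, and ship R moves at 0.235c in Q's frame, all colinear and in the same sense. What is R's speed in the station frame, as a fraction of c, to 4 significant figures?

u ≈ 0.8668c

Compose boost 2: (0.598 + 0.372)/(1 + 0.598×0.372) = 0.9700/1.22246 = 0.793485
Compose boost 3: (0.235 + 0.793485)/(1 + 0.235×0.793485) = 1.02848/1.18647 = 0.8668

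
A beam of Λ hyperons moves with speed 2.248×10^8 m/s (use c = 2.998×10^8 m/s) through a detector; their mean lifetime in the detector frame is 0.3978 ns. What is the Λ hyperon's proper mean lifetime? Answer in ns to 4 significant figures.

β = v/c = 2.248×10^8 / 2.998×10^8 = 0.749833
γ = 1/√(1 − 0.749833²) = 1.51143
Proper time: τ₀ = Δt/γ = 0.3978/1.51143 = 0.2632 ns

τ₀ ≈ 0.2632 ns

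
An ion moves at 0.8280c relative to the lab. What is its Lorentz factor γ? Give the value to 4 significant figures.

γ ≈ 1.783

γ = 1/√(1 − β²) = 1/√(1 − 0.8280²) = 1/√(0.314416) = 1.783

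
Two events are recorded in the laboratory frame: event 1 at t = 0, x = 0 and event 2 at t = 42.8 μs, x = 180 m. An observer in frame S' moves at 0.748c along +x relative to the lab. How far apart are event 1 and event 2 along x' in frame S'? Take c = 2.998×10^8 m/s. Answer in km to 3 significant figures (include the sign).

Δx' ≈ -14.2 km

γ = 1/√(1 − 0.748²) = 1.5067
Δx' = γ(Δx − vΔt) = 1.5067 × (180 m − 0.748×(2.998×10^8 m/s)×42.8×10^-6 s)
= 1.5067 × (-9417.9 m) = -14.2 km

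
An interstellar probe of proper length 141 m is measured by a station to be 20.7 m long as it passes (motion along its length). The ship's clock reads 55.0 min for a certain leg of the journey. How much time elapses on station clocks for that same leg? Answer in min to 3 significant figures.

Δt ≈ 375 min

Length contraction ⇒ γ = L₀/L = 141/20.7 = 6.8116
Time dilation: Δt = γτ₀ = 6.8116 × 55.0 min = 375 min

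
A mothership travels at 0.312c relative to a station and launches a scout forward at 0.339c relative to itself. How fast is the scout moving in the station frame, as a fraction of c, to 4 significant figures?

Compose boost 2: (0.339 + 0.312)/(1 + 0.339×0.312) = 0.6510/1.10577 = 0.5887

u ≈ 0.5887c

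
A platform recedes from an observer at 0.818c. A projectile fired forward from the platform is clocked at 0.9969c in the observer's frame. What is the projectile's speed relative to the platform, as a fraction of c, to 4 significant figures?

Inverse velocity addition: u' = (u − v)/(1 − uv/c²)
= (0.9969 − 0.818)/(1 − 0.9969×0.818) = 0.1789/0.184536 = 0.9695

u' ≈ 0.9695c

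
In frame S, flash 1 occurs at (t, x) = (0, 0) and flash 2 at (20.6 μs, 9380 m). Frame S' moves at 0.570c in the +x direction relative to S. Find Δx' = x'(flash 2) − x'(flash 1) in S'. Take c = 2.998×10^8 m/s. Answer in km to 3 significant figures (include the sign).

Δx' ≈ 7.13 km

γ = 1/√(1 − 0.570²) = 1.2171
Δx' = γ(Δx − vΔt) = 1.2171 × (9380 m − 0.570×(2.998×10^8 m/s)×20.6×10^-6 s)
= 1.2171 × (5859.7 m) = 7.13 km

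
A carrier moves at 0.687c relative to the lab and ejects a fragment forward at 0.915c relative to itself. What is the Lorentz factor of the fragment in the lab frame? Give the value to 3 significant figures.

γ ≈ 5.56

u_lab = (0.915 + 0.687)/(1 + 0.915×0.687) = 1.602/1.62861 = 0.983664
γ = 1/√(1 − 0.983664²) = 5.56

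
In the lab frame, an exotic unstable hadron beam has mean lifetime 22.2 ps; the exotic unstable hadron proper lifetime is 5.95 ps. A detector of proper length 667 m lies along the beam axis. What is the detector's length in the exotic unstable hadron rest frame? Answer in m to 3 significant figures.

L ≈ 179 m

Time dilation ⇒ γ = Δt/τ₀ = 22.2/5.95 = 3.7311
Length contraction: L = L₀/γ = 667/3.7311 = 179 m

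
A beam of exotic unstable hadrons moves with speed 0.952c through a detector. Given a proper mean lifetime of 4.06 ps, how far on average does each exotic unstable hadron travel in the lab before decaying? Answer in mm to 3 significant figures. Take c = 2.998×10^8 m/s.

γ = 1/√(1 − 0.952²) = 3.2669
Dilated lifetime: Δt = γτ₀ = 3.2669 × 4.06 ps = 13.264 ps
d = vΔt = 0.952c × 13.264 ps = 2.8541×10^8 m/s × 1.3264×10^-11 s = 3.79 mm

d ≈ 3.79 mm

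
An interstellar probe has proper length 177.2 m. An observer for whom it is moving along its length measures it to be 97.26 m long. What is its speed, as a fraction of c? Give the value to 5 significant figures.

β ≈ 0.83591

γ = L₀/L = 177.2/97.26 = 1.821921
β = √(1 − 1/γ²) = 0.83591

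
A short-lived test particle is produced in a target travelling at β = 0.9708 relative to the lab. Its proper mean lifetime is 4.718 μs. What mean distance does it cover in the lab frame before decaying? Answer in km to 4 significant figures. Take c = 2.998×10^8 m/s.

γ = 1/√(1 − 0.9708²) = 4.16857
Dilated lifetime: Δt = γτ₀ = 4.16857 × 4.718 μs = 19.6673 μs
d = vΔt = 0.9708c × 19.6673 μs = 2.91046×10^8 m/s × 1.96673×10^-5 s = 5.724 km

d ≈ 5.724 km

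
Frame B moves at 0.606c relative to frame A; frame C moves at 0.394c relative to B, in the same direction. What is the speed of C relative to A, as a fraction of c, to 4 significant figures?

u ≈ 0.8073c

Compose boost 2: (0.394 + 0.606)/(1 + 0.394×0.606) = 1.000/1.23876 = 0.8073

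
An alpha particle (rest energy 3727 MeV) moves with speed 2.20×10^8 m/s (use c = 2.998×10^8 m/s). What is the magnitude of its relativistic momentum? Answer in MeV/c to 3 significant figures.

β = v/c = 2.20×10^8 / 2.998×10^8 = 0.73382
γ = 1/√(1 − 0.73382²) = 1.4720
p = γβm₀c = 1.4720 × 0.73382 × 3727 MeV/c = 4030 MeV/c

p ≈ 4030 MeV/c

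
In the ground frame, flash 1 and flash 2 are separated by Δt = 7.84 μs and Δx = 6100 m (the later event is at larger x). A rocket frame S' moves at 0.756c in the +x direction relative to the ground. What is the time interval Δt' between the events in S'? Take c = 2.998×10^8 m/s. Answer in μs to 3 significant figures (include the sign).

γ = 1/√(1 − 0.756²) = 1.5277
Δt' = γ(Δt − vΔx/c²) = 1.5277 × (7.84 μs − 0.756×6100 m / (2.998×10^8 m/s))
= 1.5277 × (-7.5423 μs) = -11.5 μs

Δt' ≈ -11.5 μs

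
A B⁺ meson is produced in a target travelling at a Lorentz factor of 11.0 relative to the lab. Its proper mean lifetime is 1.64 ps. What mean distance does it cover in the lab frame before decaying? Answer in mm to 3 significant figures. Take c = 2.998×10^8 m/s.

d ≈ 5.39 mm

β = √(1 − 1/γ²) = √(1 − 1/11.0²) = 0.99586
Dilated lifetime: Δt = γτ₀ = 11.0 × 1.64 ps = 18.040 ps
d = vΔt = 0.99586c × 18.040 ps = 2.9856×10^8 m/s × 1.8040×10^-11 s = 5.39 mm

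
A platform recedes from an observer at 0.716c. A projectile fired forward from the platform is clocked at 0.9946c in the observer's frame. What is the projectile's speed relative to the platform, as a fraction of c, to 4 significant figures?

u' ≈ 0.9678c

Inverse velocity addition: u' = (u − v)/(1 − uv/c²)
= (0.9946 − 0.716)/(1 − 0.9946×0.716) = 0.2786/0.287866 = 0.9678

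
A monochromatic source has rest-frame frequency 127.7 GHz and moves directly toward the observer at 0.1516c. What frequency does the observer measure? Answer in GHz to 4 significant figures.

f_obs ≈ 148.8 GHz

Relativistic Doppler: f_obs = f_src √((1+β)/(1−β))
= 127.7 × √(1.15160/0.848400) = 127.7 × 1.16507 = 148.8 GHz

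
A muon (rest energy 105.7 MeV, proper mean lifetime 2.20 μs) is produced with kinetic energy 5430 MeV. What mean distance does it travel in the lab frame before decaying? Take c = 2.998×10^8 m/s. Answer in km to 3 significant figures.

γ = 1 + K/(m₀c²) = 1 + 5430/105.7 = 52.372
β = √(1 − 1/γ²) = 0.99982
Dilated lifetime: γτ₀ = 52.372 × 2.20 μs = 115.22 μs
d = βc·γτ₀ = 0.99982 × (2.998×10^8 m/s) × 0.00011522 s = 34.5 km

d ≈ 34.5 km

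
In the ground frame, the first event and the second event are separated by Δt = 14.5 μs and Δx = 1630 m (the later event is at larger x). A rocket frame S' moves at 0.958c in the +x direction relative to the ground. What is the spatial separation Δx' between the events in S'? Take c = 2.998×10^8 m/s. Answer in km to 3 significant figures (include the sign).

Δx' ≈ -8.84 km

γ = 1/√(1 − 0.958²) = 3.4871
Δx' = γ(Δx − vΔt) = 3.4871 × (1630 m − 0.958×(2.998×10^8 m/s)×14.5×10^-6 s)
= 3.4871 × (-2534.5 m) = -8.84 km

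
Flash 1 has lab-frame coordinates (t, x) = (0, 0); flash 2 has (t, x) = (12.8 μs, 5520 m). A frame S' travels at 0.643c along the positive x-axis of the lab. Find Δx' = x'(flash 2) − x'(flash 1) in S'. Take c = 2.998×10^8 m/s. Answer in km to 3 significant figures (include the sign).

Δx' ≈ 3.99 km

γ = 1/√(1 − 0.643²) = 1.3057
Δx' = γ(Δx − vΔt) = 1.3057 × (5520 m − 0.643×(2.998×10^8 m/s)×12.8×10^-6 s)
= 1.3057 × (3052.5 m) = 3.99 km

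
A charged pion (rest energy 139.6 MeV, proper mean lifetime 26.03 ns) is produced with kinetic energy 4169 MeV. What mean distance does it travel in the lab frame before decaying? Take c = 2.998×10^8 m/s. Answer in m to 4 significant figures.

γ = 1 + K/(m₀c²) = 1 + 4169/139.6 = 30.8639
β = √(1 − 1/γ²) = 0.999475
Dilated lifetime: γτ₀ = 30.8639 × 26.03 ns = 803.387 ns
d = βc·γτ₀ = 0.999475 × (2.998×10^8 m/s) × 8.03387×10^-7 s = 240.7 m

d ≈ 240.7 m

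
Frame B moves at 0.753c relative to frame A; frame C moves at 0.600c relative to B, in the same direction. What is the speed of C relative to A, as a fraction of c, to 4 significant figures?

Compose boost 2: (0.600 + 0.753)/(1 + 0.600×0.753) = 1.353/1.45180 = 0.9319

u ≈ 0.9319c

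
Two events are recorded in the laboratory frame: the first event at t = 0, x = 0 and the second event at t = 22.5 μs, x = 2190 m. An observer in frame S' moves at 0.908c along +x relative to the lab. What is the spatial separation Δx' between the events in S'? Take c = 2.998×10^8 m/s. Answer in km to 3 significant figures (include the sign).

γ = 1/√(1 − 0.908²) = 2.3868
Δx' = γ(Δx − vΔt) = 2.3868 × (2190 m − 0.908×(2.998×10^8 m/s)×22.5×10^-6 s)
= 2.3868 × (-3934.9 m) = -9.39 km

Δx' ≈ -9.39 km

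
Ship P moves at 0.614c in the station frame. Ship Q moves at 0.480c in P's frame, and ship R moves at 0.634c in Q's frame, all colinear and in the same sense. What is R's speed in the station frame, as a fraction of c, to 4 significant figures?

u ≈ 0.9631c

Compose boost 2: (0.480 + 0.614)/(1 + 0.480×0.614) = 1.094/1.29472 = 0.844970
Compose boost 3: (0.634 + 0.844970)/(1 + 0.634×0.844970) = 1.47897/1.53571 = 0.9631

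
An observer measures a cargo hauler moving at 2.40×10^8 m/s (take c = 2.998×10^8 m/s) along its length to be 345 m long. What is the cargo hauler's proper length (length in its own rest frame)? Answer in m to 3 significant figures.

L₀ ≈ 576 m

β = v/c = 2.40×10^8 / 2.998×10^8 = 0.80053
γ = 1/√(1 − 0.80053²) = 1.6686
L₀ = γL = 1.6686 × 345 = 576 m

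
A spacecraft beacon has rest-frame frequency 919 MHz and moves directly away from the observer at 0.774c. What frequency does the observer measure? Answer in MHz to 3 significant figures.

f_obs ≈ 328 MHz

Relativistic Doppler: f_obs = f_src √((1−β)/(1+β))
= 919 × √(0.22600/1.7740) = 919 × 0.35693 = 328 MHz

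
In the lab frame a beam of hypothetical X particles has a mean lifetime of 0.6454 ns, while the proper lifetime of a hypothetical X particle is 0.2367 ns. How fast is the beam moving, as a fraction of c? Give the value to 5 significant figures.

γ = Δt/τ₀ = 0.6454/0.2367 = 2.726658
β = √(1 − 1/γ²) = √(1 − 1/2.726658²) = 0.93032

β ≈ 0.93032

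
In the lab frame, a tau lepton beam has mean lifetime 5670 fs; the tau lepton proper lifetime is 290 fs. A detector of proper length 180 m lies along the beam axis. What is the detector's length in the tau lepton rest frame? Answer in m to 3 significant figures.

L ≈ 9.21 m

Time dilation ⇒ γ = Δt/τ₀ = 5670/290 = 19.552
Length contraction: L = L₀/γ = 180/19.552 = 9.21 m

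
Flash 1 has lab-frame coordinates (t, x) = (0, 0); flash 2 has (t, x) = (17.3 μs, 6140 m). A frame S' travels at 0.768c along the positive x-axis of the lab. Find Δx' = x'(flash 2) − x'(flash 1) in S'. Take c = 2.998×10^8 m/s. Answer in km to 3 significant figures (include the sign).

γ = 1/√(1 − 0.768²) = 1.5614
Δx' = γ(Δx − vΔt) = 1.5614 × (6140 m − 0.768×(2.998×10^8 m/s)×17.3×10^-6 s)
= 1.5614 × (2156.7 m) = 3.37 km

Δx' ≈ 3.37 km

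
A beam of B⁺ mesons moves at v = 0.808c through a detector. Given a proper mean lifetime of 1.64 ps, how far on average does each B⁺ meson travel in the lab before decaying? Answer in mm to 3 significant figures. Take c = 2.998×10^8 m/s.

d ≈ 0.674 mm

γ = 1/√(1 − 0.808²) = 1.6973
Dilated lifetime: Δt = γτ₀ = 1.6973 × 1.64 ps = 2.7835 ps
d = vΔt = 0.808c × 2.7835 ps = 2.4224×10^8 m/s × 2.7835×10^-12 s = 0.674 mm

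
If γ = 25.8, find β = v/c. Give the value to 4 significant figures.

β ≈ 0.9992

β = √(1 − 1/γ²) = √(1 − 1/25.8²) = √(0.998498) = 0.9992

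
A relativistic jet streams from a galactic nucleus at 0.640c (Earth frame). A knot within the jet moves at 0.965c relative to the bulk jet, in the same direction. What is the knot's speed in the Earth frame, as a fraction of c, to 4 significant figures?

Relativistic velocity addition: u = (u' + v)/(1 + u'v/c²)
= (0.965 + 0.640)/(1 + 0.965×0.640) = 1.605/1.61760 = 0.9922

u ≈ 0.9922c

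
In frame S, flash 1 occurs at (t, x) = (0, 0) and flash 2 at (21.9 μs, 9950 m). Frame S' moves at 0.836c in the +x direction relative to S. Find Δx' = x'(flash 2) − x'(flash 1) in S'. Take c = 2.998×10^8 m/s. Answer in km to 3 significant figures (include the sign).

γ = 1/√(1 − 0.836²) = 1.8224
Δx' = γ(Δx − vΔt) = 1.8224 × (9950 m − 0.836×(2.998×10^8 m/s)×21.9×10^-6 s)
= 1.8224 × (4461.1 m) = 8.13 km

Δx' ≈ 8.13 km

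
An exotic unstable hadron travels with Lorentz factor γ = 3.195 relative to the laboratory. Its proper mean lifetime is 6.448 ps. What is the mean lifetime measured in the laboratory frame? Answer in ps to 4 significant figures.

Δt ≈ 20.60 ps

γ = 3.195 (given)
Time dilation: Δt = γτ₀ = 3.195 × 6.448 ps = 20.60 ps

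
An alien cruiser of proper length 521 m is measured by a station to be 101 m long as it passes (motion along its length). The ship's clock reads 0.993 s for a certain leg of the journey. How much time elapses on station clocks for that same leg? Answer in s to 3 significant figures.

Δt ≈ 5.12 s

Length contraction ⇒ γ = L₀/L = 521/101 = 5.1584
Time dilation: Δt = γτ₀ = 5.1584 × 0.993 s = 5.12 s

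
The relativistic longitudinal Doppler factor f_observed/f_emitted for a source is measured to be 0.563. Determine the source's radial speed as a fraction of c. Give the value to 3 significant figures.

β ≈ 0.519

f_obs/f_src = √((1−β)/(1+β)) = 0.563  ⇒  (1−β)/(1+β) = 0.31697
β = |1 − D²|/(1 + D²) = |1 − 0.31697|/(1 + 0.31697) = 0.519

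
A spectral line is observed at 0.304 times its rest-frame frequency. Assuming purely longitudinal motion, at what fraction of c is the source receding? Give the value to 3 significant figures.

β ≈ 0.831

f_obs/f_src = √((1−β)/(1+β)) = 0.304  ⇒  (1−β)/(1+β) = 0.092416
β = |1 − D²|/(1 + D²) = |1 − 0.092416|/(1 + 0.092416) = 0.831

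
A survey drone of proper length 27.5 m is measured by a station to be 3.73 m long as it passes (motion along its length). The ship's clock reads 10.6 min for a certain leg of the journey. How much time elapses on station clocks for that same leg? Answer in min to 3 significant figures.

Δt ≈ 78.2 min

Length contraction ⇒ γ = L₀/L = 27.5/3.73 = 7.3727
Time dilation: Δt = γτ₀ = 7.3727 × 10.6 min = 78.2 min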